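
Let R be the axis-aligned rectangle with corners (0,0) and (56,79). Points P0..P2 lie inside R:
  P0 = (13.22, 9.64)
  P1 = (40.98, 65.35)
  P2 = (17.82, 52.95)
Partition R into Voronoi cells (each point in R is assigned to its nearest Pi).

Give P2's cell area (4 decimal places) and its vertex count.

Area of P2's cell: 1538.6488 (4 vertices)

1. box [0,56]×[0,79]: [(0, 0) (56, 0) (56, 79) (0, 79)]
2. ⊥bis P2·P0 via (15.52,31.295): [(0, 32.9434) (56, 26.9956) (56, 79) (0, 79)]  |A|=2745.7088
3. ⊥bis P2·P1 via (29.4,59.15): [(0, 32.9434) (46.0498, 28.0524) (18.7722, 79) (0, 79)]  |A|=1538.6488
4. canonical 4-gon: [(0, 32.9434) (46.0498, 28.0524) (18.7722, 79) (0, 79)]
5. shoelace: 1538.6488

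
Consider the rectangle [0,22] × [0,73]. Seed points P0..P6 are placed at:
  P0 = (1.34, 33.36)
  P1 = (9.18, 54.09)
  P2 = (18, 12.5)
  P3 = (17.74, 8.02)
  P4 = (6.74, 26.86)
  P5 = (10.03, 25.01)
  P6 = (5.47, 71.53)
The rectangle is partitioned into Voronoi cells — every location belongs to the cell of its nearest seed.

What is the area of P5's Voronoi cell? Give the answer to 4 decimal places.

Area of P5's cell: 272.1714

1. box [0,22]×[0,73]: [(0, 0) (22, 0) (22, 73) (0, 73)]
2. ⊥bis P5·P0 via (5.685,29.185): [(0, 23.2685) (0, 0) (22, 0) (22, 46.1643)]  |A|=763.7612
3. ⊥bis P5·P1 via (9.605,39.55): [(15.819, 39.7316) (0, 23.2685) (0, 0) (22, 0) (22, 39.9123)]  |A|=744.4393
4. ⊥bis P5·P2 via (14.015,18.755): [(15.819, 39.7316) (0, 23.2685) (0, 9.8262) (22, 23.8422) (22, 39.9123)]  |A|=374.0875
5. ⊥bis P5·P3 via (13.885,16.515): [(15.819, 39.7316) (0, 23.2685) (0, 10.214) (2.116, 11.1743) (22, 23.8422) (22, 39.9123)]  |A|=373.6772
6. ⊥bis P5·P4 via (8.385,25.935): [(16.1484, 39.7413) (0, 11.0233) (0, 10.214) (2.116, 11.1743) (22, 23.8422) (22, 39.9123)]  |A|=272.1714
7. ⊥bis P5·P6 via (7.75,48.27): [(16.1484, 39.7413) (0, 11.0233) (0, 10.214) (2.116, 11.1743) (22, 23.8422) (22, 39.9123)]  |A|=272.1714
8. canonical 6-gon: [(16.1484, 39.7413) (0, 11.0233) (0, 10.214) (2.116, 11.1743) (22, 23.8422) (22, 39.9123)]
9. shoelace: 272.1714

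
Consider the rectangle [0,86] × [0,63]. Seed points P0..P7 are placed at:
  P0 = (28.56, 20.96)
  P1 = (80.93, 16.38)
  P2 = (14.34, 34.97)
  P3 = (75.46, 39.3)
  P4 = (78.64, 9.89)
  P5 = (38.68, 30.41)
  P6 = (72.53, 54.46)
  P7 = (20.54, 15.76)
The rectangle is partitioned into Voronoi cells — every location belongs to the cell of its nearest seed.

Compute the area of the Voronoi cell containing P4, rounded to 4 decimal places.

Area of P4's cell: 529.2086

1. box [0,86]×[0,63]: [(0, 0) (86, 0) (86, 63) (0, 63)]
2. ⊥bis P4·P0 via (53.6,15.425): [(50.1904, 0) (86, 0) (86, 63) (64.1163, 63)]  |A|=1817.3409
3. ⊥bis P4·P1 via (79.785,13.135): [(55.025, 21.8716) (50.1904, 0) (86, 0) (86, 10.942)]  |A|=561.0715
4. ⊥bis P4·P2 via (46.49,22.43): [(55.025, 21.8716) (50.1904, 0) (86, 0) (86, 10.942)]  |A|=561.0715
5. ⊥bis P4·P3 via (77.05,24.595): [(55.025, 21.8716) (50.1904, 0) (86, 0) (86, 10.942)]  |A|=561.0715
6. ⊥bis P4·P5 via (58.66,20.15): [(58.8508, 20.5216) (51.6095, 6.4201) (50.1904, 0) (86, 0) (86, 10.942)]  |A|=529.2086
7. ⊥bis P4·P6 via (75.585,32.175): [(58.8508, 20.5216) (51.6095, 6.4201) (50.1904, 0) (86, 0) (86, 10.942)]  |A|=529.2086
8. ⊥bis P4·P7 via (49.59,12.825): [(58.8508, 20.5216) (51.6095, 6.4201) (50.1904, 0) (86, 0) (86, 10.942)]  |A|=529.2086
9. canonical 5-gon: [(58.8508, 20.5216) (51.6095, 6.4201) (50.1904, 0) (86, 0) (86, 10.942)]
10. shoelace: 529.2086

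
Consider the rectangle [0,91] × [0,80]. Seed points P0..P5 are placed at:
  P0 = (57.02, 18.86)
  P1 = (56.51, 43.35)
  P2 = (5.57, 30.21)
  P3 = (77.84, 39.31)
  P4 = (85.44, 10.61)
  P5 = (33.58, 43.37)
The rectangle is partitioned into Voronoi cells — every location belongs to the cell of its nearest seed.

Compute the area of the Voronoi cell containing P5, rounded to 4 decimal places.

1. box [0,91]×[0,80]: [(0, 0) (91, 0) (91, 80) (0, 80)]
2. ⊥bis P5·P0 via (45.3,31.115): [(0, 0) (12.7646, 0) (91, 74.8199) (91, 80) (0, 80)]  |A|=4353.218
3. ⊥bis P5·P1 via (45.045,43.36): [(0, 0) (12.7646, 0) (45.0341, 30.8607) (45.077, 80) (0, 80)]  |A|=3105.8519
4. ⊥bis P5·P2 via (19.575,36.79): [(0, 78.4538) (29.39, 15.8996) (45.0341, 30.8607) (45.077, 80) (0, 80)]  |A|=1851.497
5. ⊥bis P5·P3 via (55.71,41.34): [(0, 78.4538) (29.39, 15.8996) (45.0341, 30.8607) (45.077, 80) (0, 80)]  |A|=1851.497
6. ⊥bis P5·P4 via (59.51,26.99): [(0, 78.4538) (29.39, 15.8996) (45.0341, 30.8607) (45.077, 80) (0, 80)]  |A|=1851.497
7. canonical 5-gon: [(0, 78.4538) (29.39, 15.8996) (45.0341, 30.8607) (45.077, 80) (0, 80)]
8. shoelace: 1851.497

Area of P5's cell: 1851.4970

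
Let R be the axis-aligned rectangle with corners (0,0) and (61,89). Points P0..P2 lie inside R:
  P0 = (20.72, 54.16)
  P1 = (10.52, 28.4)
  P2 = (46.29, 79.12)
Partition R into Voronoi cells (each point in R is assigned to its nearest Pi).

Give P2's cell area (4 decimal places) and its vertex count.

1. box [0,61]×[0,89]: [(0, 0) (61, 0) (61, 89) (0, 89)]
2. ⊥bis P2·P0 via (33.505,66.64): [(61, 38.473) (61, 89) (11.6784, 89)]  |A|=1246.0345
3. ⊥bis P2·P1 via (28.405,53.76): [(61, 38.473) (61, 89) (11.6784, 89)]  |A|=1246.0345
4. canonical 3-gon: [(61, 38.473) (61, 89) (11.6784, 89)]
5. shoelace: 1246.0345

Area of P2's cell: 1246.0345 (3 vertices)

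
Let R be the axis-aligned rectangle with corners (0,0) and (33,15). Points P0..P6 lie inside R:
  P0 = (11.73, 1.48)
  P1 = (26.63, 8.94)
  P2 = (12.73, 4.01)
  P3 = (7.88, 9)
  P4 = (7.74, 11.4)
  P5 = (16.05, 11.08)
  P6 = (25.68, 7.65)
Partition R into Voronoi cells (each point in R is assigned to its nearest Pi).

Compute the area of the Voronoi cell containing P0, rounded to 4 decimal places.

1. box [0,33]×[0,15]: [(0, 0) (33, 0) (33, 15) (0, 15)]
2. ⊥bis P0·P1 via (19.18,5.21): [(0, 0) (21.7885, 0) (14.2784, 15) (0, 15)]  |A|=270.5019
3. ⊥bis P0·P2 via (12.23,2.745): [(0, 7.579) (0, 0) (19.1748, 0)]  |A|=72.663
4. ⊥bis P0·P3 via (9.805,5.24): [(8.1114, 4.3729) (0, 0.2202) (0, 0) (19.1748, 0)]  |A|=42.8179
5. ⊥bis P0·P4 via (9.735,6.44): [(8.1114, 4.3729) (0, 0.2202) (0, 0) (19.1748, 0)]  |A|=42.8179
6. ⊥bis P0·P5 via (13.89,6.28): [(8.1114, 4.3729) (0, 0.2202) (0, 0) (19.1748, 0)]  |A|=42.8179
7. ⊥bis P0·P6 via (18.705,4.565): [(8.1114, 4.3729) (0, 0.2202) (0, 0) (19.1748, 0)]  |A|=42.8179
8. canonical 4-gon: [(8.1114, 4.3729) (0, 0.2202) (0, 0) (19.1748, 0)]
9. shoelace: 42.8179

Area of P0's cell: 42.8179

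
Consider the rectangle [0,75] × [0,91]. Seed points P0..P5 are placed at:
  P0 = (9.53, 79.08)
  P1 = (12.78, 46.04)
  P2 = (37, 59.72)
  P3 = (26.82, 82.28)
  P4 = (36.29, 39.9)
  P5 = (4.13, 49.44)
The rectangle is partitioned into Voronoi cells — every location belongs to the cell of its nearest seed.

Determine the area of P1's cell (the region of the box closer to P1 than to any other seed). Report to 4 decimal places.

1. box [0,75]×[0,91]: [(0, 0) (75, 0) (75, 91) (0, 91)]
2. ⊥bis P1·P0 via (11.155,62.56): [(0, 61.4627) (0, 0) (75, 0) (75, 68.8402)]  |A|=4886.3582
3. ⊥bis P1·P2 via (24.89,52.88): [(18.9874, 63.3304) (0, 61.4627) (0, 0) (54.7578, 0)]  |A|=2317.4255
4. ⊥bis P1·P3 via (19.8,64.16): [(18.9874, 63.3304) (0, 61.4627) (0, 0) (54.7578, 0)]  |A|=2317.4255
5. ⊥bis P1·P4 via (24.535,42.97): [(26.4171, 50.1764) (18.9874, 63.3304) (0, 61.4627) (0, 0) (13.3127, 0)]  |A|=1277.643
6. ⊥bis P1·P5 via (8.455,47.74): [(26.4171, 50.1764) (18.9874, 63.3304) (14.4059, 62.8798) (0, 26.2295) (0, 0) (13.3127, 0)]  |A|=1023.8598
7. canonical 6-gon: [(26.4171, 50.1764) (18.9874, 63.3304) (14.4059, 62.8798) (0, 26.2295) (0, 0) (13.3127, 0)]
8. shoelace: 1023.8598

Area of P1's cell: 1023.8598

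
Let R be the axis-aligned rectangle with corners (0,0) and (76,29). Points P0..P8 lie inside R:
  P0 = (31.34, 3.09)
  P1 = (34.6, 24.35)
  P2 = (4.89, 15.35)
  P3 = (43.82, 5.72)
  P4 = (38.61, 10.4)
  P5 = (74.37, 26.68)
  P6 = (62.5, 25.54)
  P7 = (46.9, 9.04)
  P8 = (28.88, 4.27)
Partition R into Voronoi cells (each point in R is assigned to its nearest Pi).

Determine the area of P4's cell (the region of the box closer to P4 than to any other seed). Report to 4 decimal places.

Area of P4's cell: 131.8506

1. box [0,76]×[0,29]: [(0, 0) (76, 0) (76, 29) (0, 29)]
2. ⊥bis P4·P0 via (34.975,6.745): [(41.7571, 0) (76, 0) (76, 29) (12.5976, 29)]  |A|=1415.8574
3. ⊥bis P4·P1 via (36.605,17.375): [(27.0486, 14.628) (41.7571, 0) (76, 0) (76, 28.6993)]  |A|=952.8868
4. ⊥bis P4·P2 via (21.75,12.875): [(27.0486, 14.628) (41.7571, 0) (76, 0) (76, 28.6993)]  |A|=952.8868
5. ⊥bis P4·P3 via (41.215,8.06): [(54.0998, 22.404) (27.0486, 14.628) (37.6469, 4.0878)]  |A|=183.7681
6. ⊥bis P4·P5 via (56.49,18.54): [(54.0998, 22.404) (27.0486, 14.628) (37.6469, 4.0878)]  |A|=183.7681
7. ⊥bis P4·P6 via (50.555,17.97): [(50.3738, 18.256) (48.7243, 20.8588) (27.0486, 14.628) (37.6469, 4.0878)]  |A|=175.4981
8. ⊥bis P4·P7 via (42.755,9.72): [(42.7659, 9.7866) (44.3774, 19.6092) (27.0486, 14.628) (37.6469, 4.0878)]  |A|=138.2699
9. ⊥bis P4·P8 via (33.745,7.335): [(42.7659, 9.7866) (44.3774, 19.6092) (28.8281, 15.1395) (32.6766, 9.0308) (37.6469, 4.0878)]  |A|=131.8506
10. canonical 5-gon: [(42.7659, 9.7866) (44.3774, 19.6092) (28.8281, 15.1395) (32.6766, 9.0308) (37.6469, 4.0878)]
11. shoelace: 131.8506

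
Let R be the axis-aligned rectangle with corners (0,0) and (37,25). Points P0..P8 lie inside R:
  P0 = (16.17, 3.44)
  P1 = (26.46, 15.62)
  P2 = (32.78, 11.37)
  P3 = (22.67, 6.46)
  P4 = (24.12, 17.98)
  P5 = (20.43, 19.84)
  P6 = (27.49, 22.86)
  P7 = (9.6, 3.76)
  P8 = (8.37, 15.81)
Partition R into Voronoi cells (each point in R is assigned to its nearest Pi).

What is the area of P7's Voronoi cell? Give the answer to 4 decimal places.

Area of P7's cell: 123.4808

1. box [0,37]×[0,25]: [(0, 0) (37, 0) (37, 25) (0, 25)]
2. ⊥bis P7·P0 via (12.885,3.6): [(0, 0) (12.7097, 0) (13.9273, 25) (0, 25)]  |A|=332.9621
3. ⊥bis P7·P1 via (18.03,9.69): [(0, 0) (12.7097, 0) (13.4956, 16.1361) (7.2603, 25) (0, 25)]  |A|=303.4143
4. ⊥bis P7·P2 via (21.19,7.565): [(0, 0) (12.7097, 0) (13.4956, 16.1361) (7.2603, 25) (0, 25)]  |A|=303.4143
5. ⊥bis P7·P3 via (16.135,5.11): [(0, 0) (12.7097, 0) (13.4956, 16.1361) (7.2603, 25) (0, 25)]  |A|=303.4143
6. ⊥bis P7·P4 via (16.86,10.87): [(0, 0) (12.7097, 0) (13.4106, 14.3921) (3.0219, 25) (0, 25)]  |A|=275.1207
7. ⊥bis P7·P5 via (15.015,11.8): [(0, 21.9127) (0, 0) (12.7097, 0) (13.3394, 12.9286)]  |A|=228.3095
8. ⊥bis P7·P6 via (18.545,13.31): [(0, 21.9127) (0, 0) (12.7097, 0) (13.3394, 12.9286)]  |A|=228.3095
9. ⊥bis P7·P8 via (8.985,9.785): [(0, 8.8679) (0, 0) (12.7097, 0) (13.2072, 10.216)]  |A|=123.4808
10. canonical 4-gon: [(0, 8.8679) (0, 0) (12.7097, 0) (13.2072, 10.216)]
11. shoelace: 123.4808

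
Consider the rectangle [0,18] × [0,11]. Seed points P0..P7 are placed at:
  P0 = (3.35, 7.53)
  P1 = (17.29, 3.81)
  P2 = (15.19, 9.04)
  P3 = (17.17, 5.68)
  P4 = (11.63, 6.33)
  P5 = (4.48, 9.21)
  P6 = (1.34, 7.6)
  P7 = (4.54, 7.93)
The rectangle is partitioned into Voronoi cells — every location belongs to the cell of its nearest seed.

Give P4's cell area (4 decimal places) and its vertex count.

Area of P4's cell: 59.4500 (8 vertices)

1. box [0,18]×[0,11]: [(0, 0) (18, 0) (18, 11) (0, 11)]
2. ⊥bis P4·P0 via (7.49,6.93): [(6.4857, 0) (18, 0) (18, 11) (8.0799, 11)]  |A|=117.8897
3. ⊥bis P4·P1 via (14.46,5.07): [(6.4857, 0) (12.2027, 0) (17.1002, 11) (8.0799, 11)]  |A|=81.0556
4. ⊥bis P4·P2 via (13.41,7.685): [(6.4857, 0) (12.2027, 0) (14.8071, 5.8497) (10.8865, 11) (8.0799, 11)]  |A|=65.0543
5. ⊥bis P4·P3 via (14.4,6.005): [(6.4857, 0) (12.2027, 0) (14.2296, 4.5525) (14.4386, 6.3338) (10.8865, 11) (8.0799, 11)]  |A|=64.6754
6. ⊥bis P4·P5 via (8.055,7.77): [(7.3626, 6.0511) (6.4857, 0) (12.2027, 0) (14.2296, 4.5525) (14.4386, 6.3338) (10.8865, 11) (9.356, 11)]  |A|=61.5176
7. ⊥bis P4·P6 via (6.485,6.965): [(7.3626, 6.0511) (6.4857, 0) (12.2027, 0) (14.2296, 4.5525) (14.4386, 6.3338) (10.8865, 11) (9.356, 11)]  |A|=61.5176
8. ⊥bis P4·P7 via (8.085,7.13): [(8.4517, 8.7548) (6.503, 0.1199) (6.4857, 0) (12.2027, 0) (14.2296, 4.5525) (14.4386, 6.3338) (10.8865, 11) (9.356, 11)]  |A|=59.45
9. canonical 8-gon: [(8.4517, 8.7548) (6.503, 0.1199) (6.4857, 0) (12.2027, 0) (14.2296, 4.5525) (14.4386, 6.3338) (10.8865, 11) (9.356, 11)]
10. shoelace: 59.45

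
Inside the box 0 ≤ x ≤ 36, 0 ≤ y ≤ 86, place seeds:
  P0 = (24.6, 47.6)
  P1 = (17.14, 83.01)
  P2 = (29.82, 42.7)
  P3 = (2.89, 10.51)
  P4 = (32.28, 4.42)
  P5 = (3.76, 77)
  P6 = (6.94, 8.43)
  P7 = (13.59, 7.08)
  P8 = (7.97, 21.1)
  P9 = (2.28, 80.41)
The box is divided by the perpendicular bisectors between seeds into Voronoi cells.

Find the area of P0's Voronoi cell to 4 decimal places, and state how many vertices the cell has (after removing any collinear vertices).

Area of P0's cell: 743.4258 (6 vertices)

1. box [0,36]×[0,86]: [(0, 0) (36, 0) (36, 86) (0, 86)]
2. ⊥bis P0·P1 via (20.87,65.305): [(0, 60.9082) (0, 0) (36, 0) (36, 68.4925)]  |A|=2329.2131
3. ⊥bis P0·P2 via (27.21,45.15): [(0, 60.9082) (0, 16.163) (36, 54.514) (36, 68.4925)]  |A|=1057.026
4. ⊥bis P0·P3 via (13.745,29.055): [(0, 60.9082) (0, 37.1004) (12.6844, 29.6758) (36, 54.514) (36, 68.4925)]  |A|=924.2368
5. ⊥bis P0·P4 via (28.44,26.01): [(0, 60.9082) (0, 37.1004) (12.6844, 29.6758) (36, 54.514) (36, 68.4925)]  |A|=924.2368
6. ⊥bis P0·P5 via (14.18,62.3): [(17.3829, 64.5704) (0, 52.2486) (0, 37.1004) (12.6844, 29.6758) (36, 54.514) (36, 68.4925)]  |A|=848.9722
7. ⊥bis P0·P6 via (15.77,28.015): [(17.3829, 64.5704) (0, 52.2486) (0, 37.1004) (12.6844, 29.6758) (36, 54.514) (36, 68.4925)]  |A|=848.9722
8. ⊥bis P0·P7 via (19.095,27.34): [(17.3829, 64.5704) (0, 52.2486) (0, 37.1004) (12.6844, 29.6758) (36, 54.514) (36, 68.4925)]  |A|=848.9722
9. ⊥bis P0·P8 via (16.285,34.35): [(17.3829, 64.5704) (0, 52.2486) (0, 44.5696) (16.7803, 34.0392) (36, 54.514) (36, 68.4925)]  |A|=743.4258
10. ⊥bis P0·P9 via (13.44,64.005): [(17.3829, 64.5704) (0, 52.2486) (0, 44.5696) (16.7803, 34.0392) (36, 54.514) (36, 68.4925)]  |A|=743.4258
11. canonical 6-gon: [(17.3829, 64.5704) (0, 52.2486) (0, 44.5696) (16.7803, 34.0392) (36, 54.514) (36, 68.4925)]
12. shoelace: 743.4258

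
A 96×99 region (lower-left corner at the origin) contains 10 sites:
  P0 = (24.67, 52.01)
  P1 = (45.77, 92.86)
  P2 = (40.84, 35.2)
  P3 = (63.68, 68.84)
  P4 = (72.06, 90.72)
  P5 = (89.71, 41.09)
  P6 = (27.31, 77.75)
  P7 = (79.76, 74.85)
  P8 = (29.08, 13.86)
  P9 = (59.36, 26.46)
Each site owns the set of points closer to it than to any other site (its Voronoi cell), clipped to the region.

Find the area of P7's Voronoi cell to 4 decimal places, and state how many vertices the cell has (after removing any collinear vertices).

1. box [0,96]×[0,99]: [(0, 0) (96, 0) (96, 99) (0, 99)]
2. ⊥bis P7·P0 via (52.215,63.43): [(78.5127, 0) (96, 0) (96, 99) (37.4679, 99)]  |A|=3762.9604
3. ⊥bis P7·P1 via (62.765,83.855): [(52.0954, 63.7184) (78.5127, 0) (96, 0) (96, 99) (70.7898, 99)]  |A|=3175.1367
4. ⊥bis P7·P2 via (60.3,55.025): [(52.0954, 63.7184) (52.5428, 62.6394) (96, 19.9823) (96, 99) (70.7898, 99)]  |A|=2193.2531
5. ⊥bis P7·P3 via (71.72,71.845): [(65.3839, 88.7976) (88.267, 27.5729) (96, 19.9823) (96, 99) (70.7898, 99)]  |A|=1488.0886
6. ⊥bis P7·P4 via (75.91,82.785): [(68.902, 79.3848) (88.267, 27.5729) (96, 19.9823) (96, 92.5325)]  |A|=1109.8192
7. ⊥bis P7·P5 via (84.735,57.97): [(68.902, 79.3848) (77.6827, 55.8915) (96, 61.2901) (96, 92.5325)]  |A|=662.1721
8. ⊥bis P7·P6 via (53.535,76.3): [(68.902, 79.3848) (77.6827, 55.8915) (96, 61.2901) (96, 92.5325)]  |A|=662.1721
9. ⊥bis P7·P8 via (54.42,44.355): [(68.902, 79.3848) (77.6827, 55.8915) (96, 61.2901) (96, 92.5325)]  |A|=662.1721
10. ⊥bis P7·P9 via (69.56,50.655): [(68.902, 79.3848) (77.6827, 55.8915) (96, 61.2901) (96, 92.5325)]  |A|=662.1721
11. canonical 4-gon: [(68.902, 79.3848) (77.6827, 55.8915) (96, 61.2901) (96, 92.5325)]
12. shoelace: 662.1721

Area of P7's cell: 662.1721 (4 vertices)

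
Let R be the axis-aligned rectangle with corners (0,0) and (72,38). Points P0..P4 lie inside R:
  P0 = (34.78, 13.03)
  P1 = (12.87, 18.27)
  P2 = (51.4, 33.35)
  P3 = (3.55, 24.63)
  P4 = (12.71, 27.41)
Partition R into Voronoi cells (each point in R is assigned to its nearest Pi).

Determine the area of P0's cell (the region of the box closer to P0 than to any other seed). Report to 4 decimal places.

Area of P0's cell: 878.8530

1. box [0,72]×[0,38]: [(0, 0) (72, 0) (72, 38) (0, 38)]
2. ⊥bis P0·P1 via (23.825,15.65): [(20.0821, 0) (72, 0) (72, 38) (29.1702, 38)]  |A|=1800.2049
3. ⊥bis P0·P2 via (43.09,23.19): [(28.4852, 35.1355) (20.0821, 0) (71.4426, 0)]  |A|=902.2882
4. ⊥bis P0·P3 via (19.165,18.83): [(28.4852, 35.1355) (20.0821, 0) (71.4426, 0)]  |A|=902.2882
5. ⊥bis P0·P4 via (23.745,20.22): [(31.7327, 32.4793) (25.5982, 23.0642) (20.0821, 0) (71.4426, 0)]  |A|=878.853
6. canonical 4-gon: [(31.7327, 32.4793) (25.5982, 23.0642) (20.0821, 0) (71.4426, 0)]
7. shoelace: 878.853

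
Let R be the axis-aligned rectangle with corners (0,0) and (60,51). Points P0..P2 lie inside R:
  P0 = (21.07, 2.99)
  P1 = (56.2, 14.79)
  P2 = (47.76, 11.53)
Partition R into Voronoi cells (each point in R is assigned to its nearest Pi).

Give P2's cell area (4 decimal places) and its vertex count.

1. box [0,60]×[0,51]: [(0, 0) (60, 0) (60, 51) (0, 51)]
2. ⊥bis P2·P0 via (34.415,7.26): [(36.738, 0) (60, 0) (60, 51) (20.4195, 51)]  |A|=1602.4839
3. ⊥bis P2·P1 via (51.98,13.16): [(36.738, 0) (57.0631, 0) (37.3641, 51) (20.4195, 51)]  |A|=950.3776
4. canonical 4-gon: [(36.738, 0) (57.0631, 0) (37.3641, 51) (20.4195, 51)]
5. shoelace: 950.3776

Area of P2's cell: 950.3776 (4 vertices)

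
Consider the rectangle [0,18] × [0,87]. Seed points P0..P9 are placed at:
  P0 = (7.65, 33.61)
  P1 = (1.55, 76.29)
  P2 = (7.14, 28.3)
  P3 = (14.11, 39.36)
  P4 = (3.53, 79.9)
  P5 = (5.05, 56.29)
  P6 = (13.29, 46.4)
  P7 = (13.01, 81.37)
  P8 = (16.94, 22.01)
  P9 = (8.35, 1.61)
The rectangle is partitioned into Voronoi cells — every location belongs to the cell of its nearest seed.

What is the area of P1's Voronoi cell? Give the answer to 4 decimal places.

Area of P1's cell: 106.7095

1. box [0,18]×[0,87]: [(0, 0) (18, 0) (18, 87) (0, 87)]
2. ⊥bis P1·P0 via (4.6,54.95): [(0, 54.2925) (18, 56.8652) (18, 87) (0, 87)]  |A|=565.5804
3. ⊥bis P1·P2 via (4.345,52.295): [(0, 54.2925) (18, 56.8652) (18, 87) (0, 87)]  |A|=565.5804
4. ⊥bis P1·P3 via (7.83,57.825): [(0, 55.162) (18, 61.2838) (18, 87) (0, 87)]  |A|=517.9874
5. ⊥bis P1·P4 via (2.54,78.095): [(0, 79.4881) (0, 55.162) (18, 61.2838) (18, 69.6156)]  |A|=293.9206
6. ⊥bis P1·P5 via (3.3,66.29): [(0, 79.4881) (0, 65.7125) (18, 68.8625) (18, 69.6156)]  |A|=130.7582
7. ⊥bis P1·P6 via (7.42,61.345): [(0, 79.4881) (0, 65.7125) (18, 68.8625) (18, 69.6156)]  |A|=130.7582
8. ⊥bis P1·P7 via (7.28,78.83): [(9.2331, 74.424) (0, 79.4881) (0, 65.7125) (12.1521, 67.8391)]  |A|=106.7095
9. ⊥bis P1·P8 via (9.245,49.15): [(9.2331, 74.424) (0, 79.4881) (0, 65.7125) (12.1521, 67.8391)]  |A|=106.7095
10. ⊥bis P1·P9 via (4.95,38.95): [(9.2331, 74.424) (0, 79.4881) (0, 65.7125) (12.1521, 67.8391)]  |A|=106.7095
11. canonical 4-gon: [(9.2331, 74.424) (0, 79.4881) (0, 65.7125) (12.1521, 67.8391)]
12. shoelace: 106.7095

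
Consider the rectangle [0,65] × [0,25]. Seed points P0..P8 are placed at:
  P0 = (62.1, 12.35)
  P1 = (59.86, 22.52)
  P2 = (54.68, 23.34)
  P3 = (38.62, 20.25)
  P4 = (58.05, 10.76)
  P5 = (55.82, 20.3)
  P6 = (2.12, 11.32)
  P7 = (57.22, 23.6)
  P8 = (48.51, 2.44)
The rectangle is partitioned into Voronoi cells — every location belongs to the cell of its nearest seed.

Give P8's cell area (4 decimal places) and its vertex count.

Area of P8's cell: 240.8624 (5 vertices)

1. box [0,65]×[0,25]: [(0, 0) (65, 0) (65, 25) (0, 25)]
2. ⊥bis P8·P0 via (55.305,7.395): [(0, 0) (60.6975, 0) (42.4672, 25) (0, 25)]  |A|=1289.5592
3. ⊥bis P8·P1 via (54.185,12.48): [(0, 0) (60.6975, 0) (49.7822, 14.9686) (32.0351, 25) (0, 25)]  |A|=1237.2349
4. ⊥bis P8·P2 via (51.595,12.89): [(0, 0) (60.6975, 0) (51.2165, 13.0017) (10.5741, 25) (0, 25)]  |A|=1098.2283
5. ⊥bis P8·P3 via (43.565,11.345): [(23.1348, 0) (60.6975, 0) (51.2165, 13.0017) (48.1687, 13.9015)]  |A|=276.6365
6. ⊥bis P8·P4 via (53.28,6.6): [(47.3222, 13.4314) (23.1348, 0) (59.036, 0)]  |A|=241.1014
7. ⊥bis P8·P5 via (52.165,11.37): [(47.4297, 13.3081) (47.24, 13.3858) (23.1348, 0) (59.036, 0)]  |A|=241.0939
8. ⊥bis P8·P6 via (25.315,6.88): [(47.4297, 13.3081) (47.24, 13.3858) (24.1007, 0.5364) (23.998, 0) (59.036, 0)]  |A|=240.8624
9. ⊥bis P8·P7 via (52.865,13.02): [(47.4297, 13.3081) (47.24, 13.3858) (24.1007, 0.5364) (23.998, 0) (59.036, 0)]  |A|=240.8624
10. canonical 5-gon: [(47.4297, 13.3081) (47.24, 13.3858) (24.1007, 0.5364) (23.998, 0) (59.036, 0)]
11. shoelace: 240.8624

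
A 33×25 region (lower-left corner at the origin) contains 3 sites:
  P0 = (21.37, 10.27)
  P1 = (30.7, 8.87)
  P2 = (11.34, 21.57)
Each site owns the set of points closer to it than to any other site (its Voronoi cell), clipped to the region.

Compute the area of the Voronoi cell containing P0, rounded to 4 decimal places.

1. box [0,33]×[0,25]: [(0, 0) (33, 0) (33, 25) (0, 25)]
2. ⊥bis P0·P1 via (26.035,9.57): [(0, 0) (24.599, 0) (28.3503, 25) (0, 25)]  |A|=661.8664
3. ⊥bis P0·P2 via (16.355,15.92): [(0, 1.4031) (0, 0) (24.599, 0) (28.3503, 25) (26.5847, 25)]  |A|=348.2084
4. canonical 5-gon: [(0, 1.4031) (0, 0) (24.599, 0) (28.3503, 25) (26.5847, 25)]
5. shoelace: 348.2084

Area of P0's cell: 348.2084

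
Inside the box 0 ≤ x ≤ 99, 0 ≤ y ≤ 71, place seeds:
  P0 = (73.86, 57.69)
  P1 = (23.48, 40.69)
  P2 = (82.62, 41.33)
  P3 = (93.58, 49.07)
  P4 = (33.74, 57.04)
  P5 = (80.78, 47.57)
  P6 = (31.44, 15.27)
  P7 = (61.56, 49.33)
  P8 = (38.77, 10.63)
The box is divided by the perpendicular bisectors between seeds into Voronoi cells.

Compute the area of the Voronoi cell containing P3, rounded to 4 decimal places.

1. box [0,99]×[0,71]: [(0, 0) (99, 0) (99, 71) (0, 71)]
2. ⊥bis P3·P0 via (83.72,53.38): [(60.3866, 0) (99, 0) (99, 71) (91.422, 71)]  |A|=1639.7947
3. ⊥bis P3·P1 via (58.53,44.88): [(63.1416, 6.3028) (63.8951, 0) (99, 0) (99, 71) (91.422, 71)]  |A|=1628.7377
4. ⊥bis P3·P2 via (88.1,45.2): [(83.186, 52.1583) (99, 29.7654) (99, 71) (91.422, 71)]  |A|=397.433
5. ⊥bis P3·P4 via (63.66,53.055): [(83.186, 52.1583) (99, 29.7654) (99, 71) (91.422, 71)]  |A|=397.433
6. ⊥bis P3·P5 via (87.18,48.32): [(85.9809, 58.5523) (87.4353, 46.1412) (99, 29.7654) (99, 71) (91.422, 71)]  |A|=375.4393
7. ⊥bis P3·P6 via (62.51,32.17): [(85.9809, 58.5523) (87.4353, 46.1412) (99, 29.7654) (99, 71) (91.422, 71)]  |A|=375.4393
8. ⊥bis P3·P7 via (77.57,49.2): [(85.9809, 58.5523) (87.4353, 46.1412) (99, 29.7654) (99, 71) (91.422, 71)]  |A|=375.4393
9. ⊥bis P3·P8 via (66.175,29.85): [(85.9809, 58.5523) (87.4353, 46.1412) (99, 29.7654) (99, 71) (91.422, 71)]  |A|=375.4393
10. canonical 5-gon: [(85.9809, 58.5523) (87.4353, 46.1412) (99, 29.7654) (99, 71) (91.422, 71)]
11. shoelace: 375.4393

Area of P3's cell: 375.4393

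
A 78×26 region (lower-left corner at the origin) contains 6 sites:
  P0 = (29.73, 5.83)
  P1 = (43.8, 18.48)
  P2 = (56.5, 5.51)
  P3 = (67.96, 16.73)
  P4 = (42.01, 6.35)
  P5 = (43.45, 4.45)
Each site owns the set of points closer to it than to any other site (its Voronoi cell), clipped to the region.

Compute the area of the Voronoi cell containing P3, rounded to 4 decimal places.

1. box [0,78]×[0,26]: [(0, 0) (78, 0) (78, 26) (0, 26)]
2. ⊥bis P3·P0 via (48.845,11.28): [(52.0611, 0) (78, 0) (78, 26) (44.6481, 26)]  |A|=770.7804
3. ⊥bis P3·P1 via (55.88,17.605): [(54.6048, 0) (78, 0) (78, 26) (56.4881, 26)]  |A|=583.7925
4. ⊥bis P3·P2 via (62.23,11.12): [(55.8801, 17.6058) (73.1171, 0) (78, 0) (78, 26) (56.4881, 26)]  |A|=420.8307
5. ⊥bis P3·P4 via (54.985,11.54): [(55.8801, 17.6058) (73.1171, 0) (78, 0) (78, 26) (56.4881, 26)]  |A|=420.8307
6. ⊥bis P3·P5 via (55.705,10.59): [(55.8801, 17.6058) (73.1171, 0) (78, 0) (78, 26) (56.4881, 26)]  |A|=420.8307
7. canonical 5-gon: [(55.8801, 17.6058) (73.1171, 0) (78, 0) (78, 26) (56.4881, 26)]
8. shoelace: 420.8307

Area of P3's cell: 420.8307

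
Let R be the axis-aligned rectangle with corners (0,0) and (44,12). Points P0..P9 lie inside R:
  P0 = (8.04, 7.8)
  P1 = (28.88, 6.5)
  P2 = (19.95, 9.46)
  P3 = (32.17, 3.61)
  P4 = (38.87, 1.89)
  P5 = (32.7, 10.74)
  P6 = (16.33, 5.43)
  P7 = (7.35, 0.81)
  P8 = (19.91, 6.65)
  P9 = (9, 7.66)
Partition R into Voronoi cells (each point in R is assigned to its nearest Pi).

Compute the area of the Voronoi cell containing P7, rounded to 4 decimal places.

Area of P7's cell: 54.4945

1. box [0,44]×[0,12]: [(0, 0) (44, 0) (44, 12) (0, 12)]
2. ⊥bis P7·P0 via (7.695,4.305): [(0, 5.0646) (0, 0) (44, 0) (44, 0.7212)]  |A|=127.2884
3. ⊥bis P7·P1 via (18.115,3.655): [(18.2177, 3.2663) (0, 5.0646) (0, 0) (19.081, 0)]  |A|=77.2945
4. ⊥bis P7·P2 via (13.65,5.135): [(14.6941, 3.6141) (0, 5.0646) (0, 0) (17.1752, 0)]  |A|=68.2463
5. ⊥bis P7·P3 via (19.76,2.21): [(14.6941, 3.6141) (0, 5.0646) (0, 0) (17.1752, 0)]  |A|=68.2463
6. ⊥bis P7·P4 via (23.11,1.35): [(14.6941, 3.6141) (0, 5.0646) (0, 0) (17.1752, 0)]  |A|=68.2463
7. ⊥bis P7·P5 via (20.025,5.775): [(14.6941, 3.6141) (0, 5.0646) (0, 0) (17.1752, 0)]  |A|=68.2463
8. ⊥bis P7·P6 via (11.84,3.12): [(11.4195, 3.9373) (0, 5.0646) (0, 0) (13.4452, 0)]  |A|=55.3867
9. ⊥bis P7·P8 via (13.63,3.73): [(11.4195, 3.9373) (0, 5.0646) (0, 0) (13.4452, 0)]  |A|=55.3867
10. ⊥bis P7·P9 via (8.175,4.235): [(11.7036, 3.385) (8.0159, 4.2733) (0, 5.0646) (0, 0) (13.4452, 0)]  |A|=54.4945
11. canonical 5-gon: [(11.7036, 3.385) (8.0159, 4.2733) (0, 5.0646) (0, 0) (13.4452, 0)]
12. shoelace: 54.4945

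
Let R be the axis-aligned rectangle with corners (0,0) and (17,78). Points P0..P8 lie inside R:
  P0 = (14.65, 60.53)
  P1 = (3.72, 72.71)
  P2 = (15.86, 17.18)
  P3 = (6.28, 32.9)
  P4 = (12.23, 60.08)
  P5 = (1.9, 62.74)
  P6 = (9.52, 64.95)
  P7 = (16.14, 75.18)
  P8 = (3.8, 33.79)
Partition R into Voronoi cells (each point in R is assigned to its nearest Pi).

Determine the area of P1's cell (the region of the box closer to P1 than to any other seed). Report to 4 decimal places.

1. box [0,17]×[0,78]: [(0, 0) (17, 0) (17, 78) (0, 78)]
2. ⊥bis P1·P0 via (9.185,66.62): [(0, 58.3776) (17, 73.633) (17, 78) (0, 78)]  |A|=203.9099
3. ⊥bis P1·P2 via (9.79,44.945): [(0, 58.3776) (17, 73.633) (17, 78) (0, 78)]  |A|=203.9099
4. ⊥bis P1·P3 via (5,52.805): [(0, 58.3776) (17, 73.633) (17, 78) (0, 78)]  |A|=203.9099
5. ⊥bis P1·P4 via (7.975,66.395): [(0, 61.0215) (11.8252, 68.9892) (17, 73.633) (17, 78) (0, 78)]  |A|=188.2778
6. ⊥bis P1·P5 via (2.81,67.725): [(0, 68.238) (8.4271, 66.6996) (11.8252, 68.9892) (17, 73.633) (17, 78) (0, 78)]  |A|=157.8709
7. ⊥bis P1·P6 via (6.62,68.83): [(0, 68.238) (4.6839, 67.3829) (17, 76.5882) (17, 78) (0, 78)]  |A|=121.8011
8. ⊥bis P1·P7 via (9.93,73.945): [(0, 68.238) (4.6839, 67.3829) (10.3873, 71.6457) (9.1236, 78) (0, 78)]  |A|=92.1088
9. ⊥bis P1·P8 via (3.76,53.25): [(0, 68.238) (4.6839, 67.3829) (10.3873, 71.6457) (9.1236, 78) (0, 78)]  |A|=92.1088
10. canonical 5-gon: [(0, 68.238) (4.6839, 67.3829) (10.3873, 71.6457) (9.1236, 78) (0, 78)]
11. shoelace: 92.1088

Area of P1's cell: 92.1088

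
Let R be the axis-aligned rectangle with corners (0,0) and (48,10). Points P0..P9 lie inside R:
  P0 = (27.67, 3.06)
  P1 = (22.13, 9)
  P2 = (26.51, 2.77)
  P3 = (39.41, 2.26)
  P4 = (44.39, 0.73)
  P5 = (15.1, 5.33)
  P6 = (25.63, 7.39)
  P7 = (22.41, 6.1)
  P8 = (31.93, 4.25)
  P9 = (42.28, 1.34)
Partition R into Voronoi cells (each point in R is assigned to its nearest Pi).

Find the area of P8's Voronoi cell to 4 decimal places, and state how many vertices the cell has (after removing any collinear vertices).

Area of P8's cell: 61.9298 (5 vertices)

1. box [0,48]×[0,10]: [(0, 0) (48, 0) (48, 10) (0, 10)]
2. ⊥bis P8·P0 via (29.8,3.655): [(30.821, 0) (48, 0) (48, 10) (28.0276, 10)]  |A|=185.7572
3. ⊥bis P8·P1 via (27.03,6.625): [(28.2609, 9.1646) (30.821, 0) (48, 0) (48, 10) (28.6658, 10)]  |A|=185.4906
4. ⊥bis P8·P2 via (29.22,3.51): [(28.2609, 9.1646) (30.821, 0) (48, 0) (48, 10) (28.6658, 10)]  |A|=185.4906
5. ⊥bis P8·P3 via (35.67,3.255): [(28.2609, 9.1646) (30.821, 0) (34.804, 0) (37.4645, 10) (28.6658, 10)]  |A|=66.833
6. ⊥bis P8·P4 via (38.16,2.49): [(28.2609, 9.1646) (30.821, 0) (34.804, 0) (37.4645, 10) (28.6658, 10)]  |A|=66.833
7. ⊥bis P8·P5 via (23.515,4.79): [(28.2609, 9.1646) (30.821, 0) (34.804, 0) (37.4645, 10) (28.6658, 10)]  |A|=66.833
8. ⊥bis P8·P6 via (28.78,5.82): [(29.0461, 6.3539) (30.821, 0) (34.804, 0) (37.4645, 10) (30.8634, 10)]  |A|=61.9298
9. ⊥bis P8·P7 via (27.17,5.175): [(29.0461, 6.3539) (30.821, 0) (34.804, 0) (37.4645, 10) (30.8634, 10)]  |A|=61.9298
10. ⊥bis P8·P9 via (37.105,2.795): [(29.0461, 6.3539) (30.821, 0) (34.804, 0) (37.4645, 10) (30.8634, 10)]  |A|=61.9298
11. canonical 5-gon: [(29.0461, 6.3539) (30.821, 0) (34.804, 0) (37.4645, 10) (30.8634, 10)]
12. shoelace: 61.9298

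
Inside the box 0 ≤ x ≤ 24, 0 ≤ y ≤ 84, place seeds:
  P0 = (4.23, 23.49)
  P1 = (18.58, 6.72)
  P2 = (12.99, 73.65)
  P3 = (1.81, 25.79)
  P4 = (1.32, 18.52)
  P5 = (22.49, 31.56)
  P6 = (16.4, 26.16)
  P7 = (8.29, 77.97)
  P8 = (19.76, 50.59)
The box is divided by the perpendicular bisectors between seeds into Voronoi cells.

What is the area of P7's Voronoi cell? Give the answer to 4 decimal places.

1. box [0,24]×[0,84]: [(0, 0) (24, 0) (24, 84) (0, 84)]
2. ⊥bis P7·P0 via (6.26,50.73): [(0, 51.1965) (24, 49.408) (24, 84) (0, 84)]  |A|=808.7463
3. ⊥bis P7·P1 via (13.435,42.345): [(0, 51.1965) (24, 49.408) (24, 84) (0, 84)]  |A|=808.7463
4. ⊥bis P7·P2 via (10.64,75.81): [(0, 64.2341) (18.1678, 84) (0, 84)]  |A|=179.552
5. ⊥bis P7·P3 via (5.05,51.88): [(0, 64.2341) (18.1678, 84) (0, 84)]  |A|=179.552
6. ⊥bis P7·P4 via (4.805,48.245): [(0, 64.2341) (18.1678, 84) (0, 84)]  |A|=179.552
7. ⊥bis P7·P5 via (15.39,54.765): [(0, 64.2341) (18.1678, 84) (0, 84)]  |A|=179.552
8. ⊥bis P7·P6 via (12.345,52.065): [(0, 64.2341) (18.1678, 84) (0, 84)]  |A|=179.552
9. ⊥bis P7·P8 via (14.025,64.28): [(0, 64.2341) (18.1678, 84) (0, 84)]  |A|=179.552
10. canonical 3-gon: [(0, 64.2341) (18.1678, 84) (0, 84)]
11. shoelace: 179.552

Area of P7's cell: 179.5520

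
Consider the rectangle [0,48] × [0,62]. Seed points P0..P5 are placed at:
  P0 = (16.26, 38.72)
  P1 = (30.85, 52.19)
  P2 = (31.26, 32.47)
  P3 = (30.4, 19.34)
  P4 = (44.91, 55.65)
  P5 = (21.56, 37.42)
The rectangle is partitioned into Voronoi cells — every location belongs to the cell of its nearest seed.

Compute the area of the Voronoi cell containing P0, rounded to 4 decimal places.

Area of P0's cell: 746.1699

1. box [0,48]×[0,62]: [(0, 0) (48, 0) (48, 62) (0, 62)]
2. ⊥bis P0·P1 via (23.555,45.455): [(0, 0) (48, 0) (48, 18.9775) (8.2801, 62) (0, 62)]  |A|=2121.5739
3. ⊥bis P0·P2 via (23.76,35.595): [(0, 0) (8.9287, 0) (26.527, 42.2359) (8.2801, 62) (0, 62)]  |A|=1092.7188
4. ⊥bis P0·P3 via (23.33,29.03): [(0, 12.008) (20.0176, 26.6132) (26.527, 42.2359) (8.2801, 62) (0, 62)]  |A|=853.7218
5. ⊥bis P0·P4 via (30.585,47.185): [(0, 12.008) (20.0176, 26.6132) (26.527, 42.2359) (8.2801, 62) (0, 62)]  |A|=853.7218
6. ⊥bis P0·P5 via (18.91,38.07): [(0, 12.008) (15.2459, 23.1317) (21.3162, 47.8799) (8.2801, 62) (0, 62)]  |A|=746.1699
7. canonical 5-gon: [(0, 12.008) (15.2459, 23.1317) (21.3162, 47.8799) (8.2801, 62) (0, 62)]
8. shoelace: 746.1699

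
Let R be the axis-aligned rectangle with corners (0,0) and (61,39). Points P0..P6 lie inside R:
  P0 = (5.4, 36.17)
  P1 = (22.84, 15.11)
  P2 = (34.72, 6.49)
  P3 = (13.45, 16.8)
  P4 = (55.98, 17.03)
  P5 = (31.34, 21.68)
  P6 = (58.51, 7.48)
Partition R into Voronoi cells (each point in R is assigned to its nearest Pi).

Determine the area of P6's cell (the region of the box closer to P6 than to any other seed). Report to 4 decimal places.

Area of P6's cell: 162.2970

1. box [0,61]×[0,39]: [(0, 0) (61, 0) (61, 39) (0, 39)]
2. ⊥bis P6·P0 via (31.955,21.825): [(20.1651, 0) (61, 0) (61, 39) (41.2329, 39)]  |A|=1181.7376
3. ⊥bis P6·P1 via (40.675,11.295): [(38.2589, 0) (61, 0) (61, 39) (46.6012, 39)]  |A|=724.2264
4. ⊥bis P6·P2 via (46.615,6.985): [(45.4975, 33.8398) (46.9057, 0) (61, 0) (61, 39) (46.6012, 39)]  |A|=577.9243
5. ⊥bis P6·P3 via (35.98,12.14): [(45.4975, 33.8398) (46.9057, 0) (61, 0) (61, 39) (46.6012, 39)]  |A|=577.9243
6. ⊥bis P6·P4 via (57.245,12.255): [(46.514, 9.4121) (46.9057, 0) (61, 0) (61, 13.2498)]  |A|=162.297
7. ⊥bis P6·P5 via (44.925,14.58): [(46.514, 9.4121) (46.9057, 0) (61, 0) (61, 13.2498)]  |A|=162.297
8. canonical 4-gon: [(46.514, 9.4121) (46.9057, 0) (61, 0) (61, 13.2498)]
9. shoelace: 162.297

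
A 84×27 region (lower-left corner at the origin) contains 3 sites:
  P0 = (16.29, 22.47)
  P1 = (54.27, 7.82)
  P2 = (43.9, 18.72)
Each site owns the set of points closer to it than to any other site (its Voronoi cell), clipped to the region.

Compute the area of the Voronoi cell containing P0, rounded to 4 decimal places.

1. box [0,84]×[0,27]: [(0, 0) (84, 0) (84, 27) (0, 27)]
2. ⊥bis P0·P1 via (35.28,15.145): [(0, 0) (29.4381, 0) (39.8528, 27) (0, 27)]  |A|=935.4278
3. ⊥bis P0·P2 via (30.095,20.595): [(0, 0) (27.2978, 0) (30.9649, 27) (0, 27)]  |A|=786.5466
4. canonical 4-gon: [(0, 0) (27.2978, 0) (30.9649, 27) (0, 27)]
5. shoelace: 786.5466

Area of P0's cell: 786.5466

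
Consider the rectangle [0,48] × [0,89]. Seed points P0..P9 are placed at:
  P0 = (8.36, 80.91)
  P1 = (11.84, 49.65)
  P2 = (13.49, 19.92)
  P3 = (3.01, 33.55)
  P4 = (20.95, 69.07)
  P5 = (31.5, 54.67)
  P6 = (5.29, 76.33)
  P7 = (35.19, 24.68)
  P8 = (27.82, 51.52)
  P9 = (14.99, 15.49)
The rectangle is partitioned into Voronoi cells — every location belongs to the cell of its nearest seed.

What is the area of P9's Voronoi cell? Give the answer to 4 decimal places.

1. box [0,48]×[0,89]: [(0, 0) (48, 0) (48, 89) (0, 89)]
2. ⊥bis P9·P0 via (11.675,48.2): [(0, 47.0168) (0, 0) (48, 0) (48, 51.8814)]  |A|=2373.5558
3. ⊥bis P9·P1 via (13.415,32.57): [(0, 31.333) (0, 0) (48, 0) (48, 35.7592)]  |A|=1610.2116
4. ⊥bis P9·P2 via (14.24,17.705): [(0, 12.8833) (0, 0) (48, 0) (48, 29.1362)]  |A|=1008.4675
5. ⊥bis P9·P3 via (9,24.52): [(0, 12.8833) (0, 0) (48, 0) (48, 29.1362)]  |A|=1008.4675
6. ⊥bis P9·P4 via (17.97,42.28): [(0, 12.8833) (0, 0) (48, 0) (48, 29.1362)]  |A|=1008.4675
7. ⊥bis P9·P5 via (23.245,35.08): [(42.0951, 27.1368) (0, 12.8833) (0, 0) (48, 0) (48, 24.6485)]  |A|=995.2182
8. ⊥bis P9·P6 via (10.14,45.91): [(42.0951, 27.1368) (0, 12.8833) (0, 0) (48, 0) (48, 24.6485)]  |A|=995.2182
9. ⊥bis P9·P7 via (25.09,20.085): [(24.5799, 21.2061) (0, 12.8833) (0, 0) (34.2277, 0)]  |A|=521.2538
10. ⊥bis P9·P8 via (21.405,33.505): [(24.5799, 21.2061) (0, 12.8833) (0, 0) (34.2277, 0)]  |A|=521.2538
11. canonical 4-gon: [(24.5799, 21.2061) (0, 12.8833) (0, 0) (34.2277, 0)]
12. shoelace: 521.2538

Area of P9's cell: 521.2538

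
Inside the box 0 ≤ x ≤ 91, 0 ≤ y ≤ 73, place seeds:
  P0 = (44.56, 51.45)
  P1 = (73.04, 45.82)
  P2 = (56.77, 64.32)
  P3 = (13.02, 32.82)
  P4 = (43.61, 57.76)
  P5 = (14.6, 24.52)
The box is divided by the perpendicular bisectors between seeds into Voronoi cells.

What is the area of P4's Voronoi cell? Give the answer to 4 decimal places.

Area of P4's cell: 685.2281

1. box [0,91]×[0,73]: [(0, 0) (91, 0) (91, 73) (0, 73)]
2. ⊥bis P4·P0 via (44.085,54.605): [(0, 47.9678) (91, 61.6683) (91, 73) (0, 73)]  |A|=1654.5588
3. ⊥bis P4·P1 via (58.325,51.79): [(0, 47.9678) (60.4677, 57.0715) (66.9301, 73) (0, 73)]  |A|=1289.8684
4. ⊥bis P4·P2 via (50.19,61.04): [(0, 47.9678) (52.7476, 55.9092) (44.2282, 73) (0, 73)]  |A|=1038.1419
5. ⊥bis P4·P3 via (28.315,45.29): [(23.2749, 51.4719) (52.7476, 55.9092) (44.2282, 73) (5.7231, 73)]  |A|=685.2281
6. ⊥bis P4·P5 via (29.105,41.14): [(23.2749, 51.4719) (52.7476, 55.9092) (44.2282, 73) (5.7231, 73)]  |A|=685.2281
7. canonical 4-gon: [(23.2749, 51.4719) (52.7476, 55.9092) (44.2282, 73) (5.7231, 73)]
8. shoelace: 685.2281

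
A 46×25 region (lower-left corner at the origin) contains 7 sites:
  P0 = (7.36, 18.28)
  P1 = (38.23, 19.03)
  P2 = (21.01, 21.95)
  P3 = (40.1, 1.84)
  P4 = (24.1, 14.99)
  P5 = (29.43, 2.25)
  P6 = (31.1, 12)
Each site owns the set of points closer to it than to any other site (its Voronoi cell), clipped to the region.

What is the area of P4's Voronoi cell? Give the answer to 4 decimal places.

Area of P4's cell: 161.2843

1. box [0,46]×[0,25]: [(0, 0) (46, 0) (46, 25) (0, 25)]
2. ⊥bis P4·P0 via (15.73,16.635): [(12.4606, 0) (46, 0) (46, 25) (17.374, 25)]  |A|=777.0668
3. ⊥bis P4·P1 via (31.165,17.01): [(12.4606, 0) (36.0284, 0) (28.8805, 25) (17.374, 25)]  |A|=438.4289
4. ⊥bis P4·P2 via (22.555,18.47): [(15.4727, 15.3257) (12.4606, 0) (36.0284, 0) (29.8248, 21.6975)]  |A|=356.0632
5. ⊥bis P4·P3 via (32.1,8.415): [(15.4727, 15.3257) (12.4606, 0) (25.1839, 0) (33.2295, 9.7893) (29.8248, 21.6975)]  |A|=302.983
6. ⊥bis P4·P5 via (26.765,8.62): [(15.4727, 15.3257) (13.025, 2.8716) (32.8375, 11.1605) (29.8248, 21.6975)]  |A|=198.4407
7. ⊥bis P4·P6 via (27.6,13.495): [(15.4727, 15.3257) (13.025, 2.8716) (25.2463, 7.9846) (30.3376, 19.904) (29.8248, 21.6975)]  |A|=161.2843
8. canonical 5-gon: [(15.4727, 15.3257) (13.025, 2.8716) (25.2463, 7.9846) (30.3376, 19.904) (29.8248, 21.6975)]
9. shoelace: 161.2843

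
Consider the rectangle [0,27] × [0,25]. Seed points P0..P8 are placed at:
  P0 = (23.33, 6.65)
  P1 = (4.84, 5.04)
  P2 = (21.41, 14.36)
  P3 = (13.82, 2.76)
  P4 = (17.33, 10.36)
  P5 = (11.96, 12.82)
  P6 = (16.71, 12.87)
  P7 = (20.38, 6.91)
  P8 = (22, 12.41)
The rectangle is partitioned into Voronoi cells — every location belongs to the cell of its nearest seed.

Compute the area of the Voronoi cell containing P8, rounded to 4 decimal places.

1. box [0,27]×[0,25]: [(0, 0) (27, 0) (27, 25) (0, 25)]
2. ⊥bis P8·P0 via (22.665,9.53): [(0, 4.2966) (27, 10.531) (27, 25) (0, 25)]  |A|=474.828
3. ⊥bis P8·P1 via (13.42,8.725): [(13.9396, 7.5153) (27, 10.531) (27, 25) (6.4301, 25)]  |A|=274.3156
4. ⊥bis P8·P2 via (21.705,13.385): [(12.6016, 10.6306) (13.9396, 7.5153) (27, 10.531) (27, 14.9871)]  |A|=54.442
5. ⊥bis P8·P3 via (17.91,7.585): [(13.8658, 11.0131) (17.1246, 8.2507) (27, 10.531) (27, 14.9871)]  |A|=46.6192
6. ⊥bis P8·P4 via (19.665,11.385): [(19.1292, 12.6056) (20.6804, 9.0718) (27, 10.531) (27, 14.9871)]  |A|=29.8348
7. ⊥bis P8·P5 via (16.98,12.615): [(19.1292, 12.6056) (20.6804, 9.0718) (27, 10.531) (27, 14.9871)]  |A|=29.8348
8. ⊥bis P8·P6 via (19.355,12.64): [(19.358, 12.6749) (19.3152, 12.1819) (20.6804, 9.0718) (27, 10.531) (27, 14.9871)]  |A|=29.7798
9. ⊥bis P8·P7 via (21.19,9.66): [(19.358, 12.6749) (19.3152, 12.1819) (20.3082, 9.9197) (22.0856, 9.3962) (27, 10.531) (27, 14.9871)]  |A|=29.1237
10. canonical 6-gon: [(19.358, 12.6749) (19.3152, 12.1819) (20.3082, 9.9197) (22.0856, 9.3962) (27, 10.531) (27, 14.9871)]
11. shoelace: 29.1237

Area of P8's cell: 29.1237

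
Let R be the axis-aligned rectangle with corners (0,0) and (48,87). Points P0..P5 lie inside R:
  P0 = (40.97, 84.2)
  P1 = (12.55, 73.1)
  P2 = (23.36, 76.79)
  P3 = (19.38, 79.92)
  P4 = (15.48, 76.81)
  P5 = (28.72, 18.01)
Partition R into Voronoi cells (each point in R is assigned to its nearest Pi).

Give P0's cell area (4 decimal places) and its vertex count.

1. box [0,48]×[0,87]: [(0, 0) (48, 0) (48, 87) (0, 87)]
2. ⊥bis P0·P1 via (26.76,78.65): [(48, 24.2679) (48, 87) (23.4987, 87)]  |A|=768.5072
3. ⊥bis P0·P2 via (32.165,80.495): [(48, 42.8628) (48, 87) (29.4278, 87)]  |A|=409.8621
4. ⊥bis P0·P3 via (30.175,82.06): [(48, 42.8628) (48, 87) (29.4278, 87)]  |A|=409.8621
5. ⊥bis P0·P4 via (28.225,80.505): [(48, 42.8628) (48, 87) (29.4278, 87)]  |A|=409.8621
6. ⊥bis P0·P5 via (34.845,51.105): [(45.3499, 49.1608) (48, 48.6704) (48, 87) (29.4278, 87)]  |A|=402.1668
7. canonical 4-gon: [(45.3499, 49.1608) (48, 48.6704) (48, 87) (29.4278, 87)]
8. shoelace: 402.1668

Area of P0's cell: 402.1668 (4 vertices)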